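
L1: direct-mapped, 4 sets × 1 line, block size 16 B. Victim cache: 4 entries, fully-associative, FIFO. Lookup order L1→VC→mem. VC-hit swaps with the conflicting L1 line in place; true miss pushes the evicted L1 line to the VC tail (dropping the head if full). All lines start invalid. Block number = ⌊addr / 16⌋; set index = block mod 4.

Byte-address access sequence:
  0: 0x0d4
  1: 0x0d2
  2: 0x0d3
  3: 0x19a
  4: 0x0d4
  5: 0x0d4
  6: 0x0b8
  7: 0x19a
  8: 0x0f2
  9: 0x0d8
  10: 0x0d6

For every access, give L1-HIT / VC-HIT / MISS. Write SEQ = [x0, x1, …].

SEQ = [MISS, L1-HIT, L1-HIT, MISS, VC-HIT, L1-HIT, MISS, VC-HIT, MISS, VC-HIT, L1-HIT]

#0 0xd4→b13/s1 MISS; vc=[]
#1 0xd2→b13/s1 L1-HIT; vc=[]
#2 0xd3→b13/s1 L1-HIT; vc=[]
#3 0x19a→b25/s1 MISS; vc=[13]
#4 0xd4→b13/s1 VC-HIT; vc=[25]
#5 0xd4→b13/s1 L1-HIT; vc=[25]
#6 0xb8→b11/s3 MISS; vc=[25]
#7 0x19a→b25/s1 VC-HIT; vc=[13]
#8 0xf2→b15/s3 MISS; vc=[13,11]
#9 0xd8→b13/s1 VC-HIT; vc=[25,11]
#10 0xd6→b13/s1 L1-HIT; vc=[25,11]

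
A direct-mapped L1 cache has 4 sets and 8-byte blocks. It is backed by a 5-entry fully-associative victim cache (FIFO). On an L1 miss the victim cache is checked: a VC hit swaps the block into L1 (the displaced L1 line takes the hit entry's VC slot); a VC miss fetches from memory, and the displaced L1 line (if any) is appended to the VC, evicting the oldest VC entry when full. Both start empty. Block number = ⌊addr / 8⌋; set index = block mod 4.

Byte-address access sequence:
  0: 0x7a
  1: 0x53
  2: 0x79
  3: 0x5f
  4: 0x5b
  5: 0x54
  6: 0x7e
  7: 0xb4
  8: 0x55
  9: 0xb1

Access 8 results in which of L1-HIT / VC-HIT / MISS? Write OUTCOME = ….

#0 0x7a→b15/s3 MISS; vc=[]
#1 0x53→b10/s2 MISS; vc=[]
#2 0x79→b15/s3 L1-HIT; vc=[]
#3 0x5f→b11/s3 MISS; vc=[15]
#4 0x5b→b11/s3 L1-HIT; vc=[15]
#5 0x54→b10/s2 L1-HIT; vc=[15]
#6 0x7e→b15/s3 VC-HIT; vc=[11]
#7 0xb4→b22/s2 MISS; vc=[11,10]
#8 0x55→b10/s2 VC-HIT; vc=[11,22]
#9 0xb1→b22/s2 VC-HIT; vc=[11,10]

OUTCOME = VC-HIT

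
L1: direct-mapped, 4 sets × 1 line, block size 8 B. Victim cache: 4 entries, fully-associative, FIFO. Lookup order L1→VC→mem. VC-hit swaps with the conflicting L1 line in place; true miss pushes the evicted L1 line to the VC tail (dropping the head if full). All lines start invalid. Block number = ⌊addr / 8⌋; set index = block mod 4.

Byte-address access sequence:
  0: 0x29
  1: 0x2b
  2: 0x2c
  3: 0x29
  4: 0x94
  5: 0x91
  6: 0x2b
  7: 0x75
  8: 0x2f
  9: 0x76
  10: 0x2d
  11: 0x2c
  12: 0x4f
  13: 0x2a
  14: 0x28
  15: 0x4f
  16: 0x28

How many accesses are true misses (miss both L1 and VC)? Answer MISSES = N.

MISSES = 4

#0 0x29→b5/s1 MISS; vc=[]
#1 0x2b→b5/s1 L1-HIT; vc=[]
#2 0x2c→b5/s1 L1-HIT; vc=[]
#3 0x29→b5/s1 L1-HIT; vc=[]
#4 0x94→b18/s2 MISS; vc=[]
#5 0x91→b18/s2 L1-HIT; vc=[]
#6 0x2b→b5/s1 L1-HIT; vc=[]
#7 0x75→b14/s2 MISS; vc=[18]
#8 0x2f→b5/s1 L1-HIT; vc=[18]
#9 0x76→b14/s2 L1-HIT; vc=[18]
#10 0x2d→b5/s1 L1-HIT; vc=[18]
#11 0x2c→b5/s1 L1-HIT; vc=[18]
#12 0x4f→b9/s1 MISS; vc=[18,5]
#13 0x2a→b5/s1 VC-HIT; vc=[18,9]
#14 0x28→b5/s1 L1-HIT; vc=[18,9]
#15 0x4f→b9/s1 VC-HIT; vc=[18,5]
#16 0x28→b5/s1 VC-HIT; vc=[18,9]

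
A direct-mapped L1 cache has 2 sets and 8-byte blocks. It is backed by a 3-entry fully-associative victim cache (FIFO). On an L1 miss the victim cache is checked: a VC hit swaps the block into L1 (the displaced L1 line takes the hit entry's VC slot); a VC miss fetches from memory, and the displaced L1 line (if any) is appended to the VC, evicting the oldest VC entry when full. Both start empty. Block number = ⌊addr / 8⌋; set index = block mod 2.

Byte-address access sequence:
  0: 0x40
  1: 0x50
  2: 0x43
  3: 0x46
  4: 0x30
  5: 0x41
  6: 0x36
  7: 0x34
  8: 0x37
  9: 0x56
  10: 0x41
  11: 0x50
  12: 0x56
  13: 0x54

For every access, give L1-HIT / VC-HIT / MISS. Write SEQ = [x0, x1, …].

SEQ = [MISS, MISS, VC-HIT, L1-HIT, MISS, VC-HIT, VC-HIT, L1-HIT, L1-HIT, VC-HIT, VC-HIT, VC-HIT, L1-HIT, L1-HIT]

0: 0x40 (blk 8, set 0) → MISS  vc=[]
1: 0x50 (blk 10, set 0) → MISS  vc=[8]
2: 0x43 (blk 8, set 0) → VC-HIT  vc=[10]
3: 0x46 (blk 8, set 0) → L1-HIT  vc=[10]
4: 0x30 (blk 6, set 0) → MISS  vc=[10, 8]
5: 0x41 (blk 8, set 0) → VC-HIT  vc=[10, 6]
6: 0x36 (blk 6, set 0) → VC-HIT  vc=[10, 8]
7: 0x34 (blk 6, set 0) → L1-HIT  vc=[10, 8]
8: 0x37 (blk 6, set 0) → L1-HIT  vc=[10, 8]
9: 0x56 (blk 10, set 0) → VC-HIT  vc=[6, 8]
10: 0x41 (blk 8, set 0) → VC-HIT  vc=[6, 10]
11: 0x50 (blk 10, set 0) → VC-HIT  vc=[6, 8]
12: 0x56 (blk 10, set 0) → L1-HIT  vc=[6, 8]
13: 0x54 (blk 10, set 0) → L1-HIT  vc=[6, 8]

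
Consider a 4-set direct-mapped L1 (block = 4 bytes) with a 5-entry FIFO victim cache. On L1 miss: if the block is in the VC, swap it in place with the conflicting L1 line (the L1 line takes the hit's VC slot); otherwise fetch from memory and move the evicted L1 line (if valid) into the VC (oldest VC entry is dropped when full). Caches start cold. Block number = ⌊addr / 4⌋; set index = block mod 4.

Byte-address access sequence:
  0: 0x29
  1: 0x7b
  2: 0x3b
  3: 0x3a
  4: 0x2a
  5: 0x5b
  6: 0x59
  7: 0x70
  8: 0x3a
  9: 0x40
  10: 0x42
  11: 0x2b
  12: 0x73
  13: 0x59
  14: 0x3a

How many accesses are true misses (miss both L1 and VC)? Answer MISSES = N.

#0 0x29→b10/s2 MISS; vc=[]
#1 0x7b→b30/s2 MISS; vc=[10]
#2 0x3b→b14/s2 MISS; vc=[10,30]
#3 0x3a→b14/s2 L1-HIT; vc=[10,30]
#4 0x2a→b10/s2 VC-HIT; vc=[14,30]
#5 0x5b→b22/s2 MISS; vc=[14,30,10]
#6 0x59→b22/s2 L1-HIT; vc=[14,30,10]
#7 0x70→b28/s0 MISS; vc=[14,30,10]
#8 0x3a→b14/s2 VC-HIT; vc=[22,30,10]
#9 0x40→b16/s0 MISS; vc=[22,30,10,28]
#10 0x42→b16/s0 L1-HIT; vc=[22,30,10,28]
#11 0x2b→b10/s2 VC-HIT; vc=[22,30,14,28]
#12 0x73→b28/s0 VC-HIT; vc=[22,30,14,16]
#13 0x59→b22/s2 VC-HIT; vc=[10,30,14,16]
#14 0x3a→b14/s2 VC-HIT; vc=[10,30,22,16]

MISSES = 6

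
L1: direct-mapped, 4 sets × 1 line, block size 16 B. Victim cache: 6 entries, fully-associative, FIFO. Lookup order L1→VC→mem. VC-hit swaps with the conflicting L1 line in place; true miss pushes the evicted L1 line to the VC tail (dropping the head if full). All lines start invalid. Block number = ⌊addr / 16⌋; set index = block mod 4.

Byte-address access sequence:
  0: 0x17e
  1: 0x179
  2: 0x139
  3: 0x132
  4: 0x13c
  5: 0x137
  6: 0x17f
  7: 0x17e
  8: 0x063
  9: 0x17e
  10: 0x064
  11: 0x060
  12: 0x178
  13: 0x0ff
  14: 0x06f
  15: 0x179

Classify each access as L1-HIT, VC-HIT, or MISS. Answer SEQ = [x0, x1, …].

#0 0x17e→b23/s3 MISS; vc=[]
#1 0x179→b23/s3 L1-HIT; vc=[]
#2 0x139→b19/s3 MISS; vc=[23]
#3 0x132→b19/s3 L1-HIT; vc=[23]
#4 0x13c→b19/s3 L1-HIT; vc=[23]
#5 0x137→b19/s3 L1-HIT; vc=[23]
#6 0x17f→b23/s3 VC-HIT; vc=[19]
#7 0x17e→b23/s3 L1-HIT; vc=[19]
#8 0x63→b6/s2 MISS; vc=[19]
#9 0x17e→b23/s3 L1-HIT; vc=[19]
#10 0x64→b6/s2 L1-HIT; vc=[19]
#11 0x60→b6/s2 L1-HIT; vc=[19]
#12 0x178→b23/s3 L1-HIT; vc=[19]
#13 0xff→b15/s3 MISS; vc=[19,23]
#14 0x6f→b6/s2 L1-HIT; vc=[19,23]
#15 0x179→b23/s3 VC-HIT; vc=[19,15]

SEQ = [MISS, L1-HIT, MISS, L1-HIT, L1-HIT, L1-HIT, VC-HIT, L1-HIT, MISS, L1-HIT, L1-HIT, L1-HIT, L1-HIT, MISS, L1-HIT, VC-HIT]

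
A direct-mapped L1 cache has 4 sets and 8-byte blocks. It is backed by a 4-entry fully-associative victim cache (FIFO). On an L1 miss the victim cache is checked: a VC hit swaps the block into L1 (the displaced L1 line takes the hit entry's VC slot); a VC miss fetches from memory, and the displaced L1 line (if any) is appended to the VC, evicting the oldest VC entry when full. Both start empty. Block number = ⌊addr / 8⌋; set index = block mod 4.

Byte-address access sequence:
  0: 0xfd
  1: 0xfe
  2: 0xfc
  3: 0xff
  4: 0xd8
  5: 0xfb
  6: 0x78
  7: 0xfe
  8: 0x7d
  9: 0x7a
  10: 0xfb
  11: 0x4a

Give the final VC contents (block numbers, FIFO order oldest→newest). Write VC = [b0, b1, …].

  [0] addr=0xfd blk=31 s=3: MISS | VC []
  [1] addr=0xfe blk=31 s=3: L1-HIT | VC []
  [2] addr=0xfc blk=31 s=3: L1-HIT | VC []
  [3] addr=0xff blk=31 s=3: L1-HIT | VC []
  [4] addr=0xd8 blk=27 s=3: MISS | VC [31]
  [5] addr=0xfb blk=31 s=3: VC-HIT | VC [27]
  [6] addr=0x78 blk=15 s=3: MISS | VC [27, 31]
  [7] addr=0xfe blk=31 s=3: VC-HIT | VC [27, 15]
  [8] addr=0x7d blk=15 s=3: VC-HIT | VC [27, 31]
  [9] addr=0x7a blk=15 s=3: L1-HIT | VC [27, 31]
  [10] addr=0xfb blk=31 s=3: VC-HIT | VC [27, 15]
  [11] addr=0x4a blk=9 s=1: MISS | VC [27, 15]

VC = [27, 15]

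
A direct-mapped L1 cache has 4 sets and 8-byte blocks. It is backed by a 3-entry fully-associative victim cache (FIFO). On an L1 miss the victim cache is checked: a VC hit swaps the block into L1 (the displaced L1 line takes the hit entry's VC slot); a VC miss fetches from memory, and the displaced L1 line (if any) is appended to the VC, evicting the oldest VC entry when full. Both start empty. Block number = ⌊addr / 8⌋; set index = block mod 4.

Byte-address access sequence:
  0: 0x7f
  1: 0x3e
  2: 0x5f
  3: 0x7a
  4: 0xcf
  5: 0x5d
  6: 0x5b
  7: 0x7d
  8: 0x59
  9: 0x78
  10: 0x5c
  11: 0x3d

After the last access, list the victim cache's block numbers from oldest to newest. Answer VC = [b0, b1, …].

VC = [15, 11]

  [0] addr=0x7f blk=15 s=3: MISS | VC []
  [1] addr=0x3e blk=7 s=3: MISS | VC [15]
  [2] addr=0x5f blk=11 s=3: MISS | VC [15, 7]
  [3] addr=0x7a blk=15 s=3: VC-HIT | VC [11, 7]
  [4] addr=0xcf blk=25 s=1: MISS | VC [11, 7]
  [5] addr=0x5d blk=11 s=3: VC-HIT | VC [15, 7]
  [6] addr=0x5b blk=11 s=3: L1-HIT | VC [15, 7]
  [7] addr=0x7d blk=15 s=3: VC-HIT | VC [11, 7]
  [8] addr=0x59 blk=11 s=3: VC-HIT | VC [15, 7]
  [9] addr=0x78 blk=15 s=3: VC-HIT | VC [11, 7]
  [10] addr=0x5c blk=11 s=3: VC-HIT | VC [15, 7]
  [11] addr=0x3d blk=7 s=3: VC-HIT | VC [15, 11]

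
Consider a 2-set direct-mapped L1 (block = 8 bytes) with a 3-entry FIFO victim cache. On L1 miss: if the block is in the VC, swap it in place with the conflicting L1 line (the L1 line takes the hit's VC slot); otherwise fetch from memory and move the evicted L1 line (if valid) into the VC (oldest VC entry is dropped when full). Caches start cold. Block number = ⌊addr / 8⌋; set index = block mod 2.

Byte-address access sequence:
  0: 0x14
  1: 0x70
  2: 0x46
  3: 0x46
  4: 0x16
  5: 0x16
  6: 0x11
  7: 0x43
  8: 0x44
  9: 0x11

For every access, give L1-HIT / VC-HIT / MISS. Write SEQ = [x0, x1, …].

SEQ = [MISS, MISS, MISS, L1-HIT, VC-HIT, L1-HIT, L1-HIT, VC-HIT, L1-HIT, VC-HIT]

0: 0x14 (blk 2, set 0) → MISS  vc=[]
1: 0x70 (blk 14, set 0) → MISS  vc=[2]
2: 0x46 (blk 8, set 0) → MISS  vc=[2, 14]
3: 0x46 (blk 8, set 0) → L1-HIT  vc=[2, 14]
4: 0x16 (blk 2, set 0) → VC-HIT  vc=[8, 14]
5: 0x16 (blk 2, set 0) → L1-HIT  vc=[8, 14]
6: 0x11 (blk 2, set 0) → L1-HIT  vc=[8, 14]
7: 0x43 (blk 8, set 0) → VC-HIT  vc=[2, 14]
8: 0x44 (blk 8, set 0) → L1-HIT  vc=[2, 14]
9: 0x11 (blk 2, set 0) → VC-HIT  vc=[8, 14]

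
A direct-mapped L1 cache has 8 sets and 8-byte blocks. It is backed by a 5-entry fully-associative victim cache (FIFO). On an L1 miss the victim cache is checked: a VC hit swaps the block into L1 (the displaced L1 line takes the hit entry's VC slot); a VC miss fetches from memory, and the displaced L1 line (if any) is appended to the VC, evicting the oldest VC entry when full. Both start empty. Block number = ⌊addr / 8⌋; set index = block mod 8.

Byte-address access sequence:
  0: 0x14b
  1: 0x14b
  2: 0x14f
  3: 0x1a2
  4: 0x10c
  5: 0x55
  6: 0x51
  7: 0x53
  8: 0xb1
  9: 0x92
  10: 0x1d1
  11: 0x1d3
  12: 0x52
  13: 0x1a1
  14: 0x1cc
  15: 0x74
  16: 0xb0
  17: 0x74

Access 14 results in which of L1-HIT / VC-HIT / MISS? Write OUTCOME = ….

0: 0x14b (blk 41, set 1) → MISS  vc=[]
1: 0x14b (blk 41, set 1) → L1-HIT  vc=[]
2: 0x14f (blk 41, set 1) → L1-HIT  vc=[]
3: 0x1a2 (blk 52, set 4) → MISS  vc=[]
4: 0x10c (blk 33, set 1) → MISS  vc=[41]
5: 0x55 (blk 10, set 2) → MISS  vc=[41]
6: 0x51 (blk 10, set 2) → L1-HIT  vc=[41]
7: 0x53 (blk 10, set 2) → L1-HIT  vc=[41]
8: 0xb1 (blk 22, set 6) → MISS  vc=[41]
9: 0x92 (blk 18, set 2) → MISS  vc=[41, 10]
10: 0x1d1 (blk 58, set 2) → MISS  vc=[41, 10, 18]
11: 0x1d3 (blk 58, set 2) → L1-HIT  vc=[41, 10, 18]
12: 0x52 (blk 10, set 2) → VC-HIT  vc=[41, 58, 18]
13: 0x1a1 (blk 52, set 4) → L1-HIT  vc=[41, 58, 18]
14: 0x1cc (blk 57, set 1) → MISS  vc=[41, 58, 18, 33]
15: 0x74 (blk 14, set 6) → MISS  vc=[41, 58, 18, 33, 22]
16: 0xb0 (blk 22, set 6) → VC-HIT  vc=[41, 58, 18, 33, 14]
17: 0x74 (blk 14, set 6) → VC-HIT  vc=[41, 58, 18, 33, 22]

OUTCOME = MISS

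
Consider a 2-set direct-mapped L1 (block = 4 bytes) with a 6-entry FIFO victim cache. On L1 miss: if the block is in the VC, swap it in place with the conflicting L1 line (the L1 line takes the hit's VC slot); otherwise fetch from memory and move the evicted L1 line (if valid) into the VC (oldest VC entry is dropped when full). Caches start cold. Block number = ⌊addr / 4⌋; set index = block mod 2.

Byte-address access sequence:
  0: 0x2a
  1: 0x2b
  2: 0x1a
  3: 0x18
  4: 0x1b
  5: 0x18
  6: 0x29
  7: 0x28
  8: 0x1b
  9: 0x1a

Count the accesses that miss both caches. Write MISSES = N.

0: 0x2a (blk 10, set 0) → MISS  vc=[]
1: 0x2b (blk 10, set 0) → L1-HIT  vc=[]
2: 0x1a (blk 6, set 0) → MISS  vc=[10]
3: 0x18 (blk 6, set 0) → L1-HIT  vc=[10]
4: 0x1b (blk 6, set 0) → L1-HIT  vc=[10]
5: 0x18 (blk 6, set 0) → L1-HIT  vc=[10]
6: 0x29 (blk 10, set 0) → VC-HIT  vc=[6]
7: 0x28 (blk 10, set 0) → L1-HIT  vc=[6]
8: 0x1b (blk 6, set 0) → VC-HIT  vc=[10]
9: 0x1a (blk 6, set 0) → L1-HIT  vc=[10]

MISSES = 2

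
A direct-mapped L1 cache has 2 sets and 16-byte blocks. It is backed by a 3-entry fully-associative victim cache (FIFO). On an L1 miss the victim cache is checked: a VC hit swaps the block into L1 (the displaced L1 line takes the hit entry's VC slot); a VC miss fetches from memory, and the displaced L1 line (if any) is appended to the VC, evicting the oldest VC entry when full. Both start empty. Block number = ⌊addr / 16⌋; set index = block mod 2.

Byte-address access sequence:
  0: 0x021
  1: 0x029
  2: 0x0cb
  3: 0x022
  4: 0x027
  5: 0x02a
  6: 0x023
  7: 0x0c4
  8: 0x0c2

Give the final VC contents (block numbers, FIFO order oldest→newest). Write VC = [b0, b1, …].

VC = [2]

  [0] addr=0x21 blk=2 s=0: MISS | VC []
  [1] addr=0x29 blk=2 s=0: L1-HIT | VC []
  [2] addr=0xcb blk=12 s=0: MISS | VC [2]
  [3] addr=0x22 blk=2 s=0: VC-HIT | VC [12]
  [4] addr=0x27 blk=2 s=0: L1-HIT | VC [12]
  [5] addr=0x2a blk=2 s=0: L1-HIT | VC [12]
  [6] addr=0x23 blk=2 s=0: L1-HIT | VC [12]
  [7] addr=0xc4 blk=12 s=0: VC-HIT | VC [2]
  [8] addr=0xc2 blk=12 s=0: L1-HIT | VC [2]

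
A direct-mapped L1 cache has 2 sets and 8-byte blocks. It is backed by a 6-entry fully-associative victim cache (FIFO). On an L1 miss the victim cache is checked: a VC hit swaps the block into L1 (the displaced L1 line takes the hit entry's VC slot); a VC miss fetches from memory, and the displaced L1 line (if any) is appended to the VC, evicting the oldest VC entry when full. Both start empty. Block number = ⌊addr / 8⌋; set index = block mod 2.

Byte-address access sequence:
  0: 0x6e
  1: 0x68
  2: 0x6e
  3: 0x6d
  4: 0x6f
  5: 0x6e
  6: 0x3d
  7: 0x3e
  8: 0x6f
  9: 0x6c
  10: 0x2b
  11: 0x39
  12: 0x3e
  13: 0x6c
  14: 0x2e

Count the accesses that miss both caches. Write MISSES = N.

MISSES = 3

0: 0x6e (blk 13, set 1) → MISS  vc=[]
1: 0x68 (blk 13, set 1) → L1-HIT  vc=[]
2: 0x6e (blk 13, set 1) → L1-HIT  vc=[]
3: 0x6d (blk 13, set 1) → L1-HIT  vc=[]
4: 0x6f (blk 13, set 1) → L1-HIT  vc=[]
5: 0x6e (blk 13, set 1) → L1-HIT  vc=[]
6: 0x3d (blk 7, set 1) → MISS  vc=[13]
7: 0x3e (blk 7, set 1) → L1-HIT  vc=[13]
8: 0x6f (blk 13, set 1) → VC-HIT  vc=[7]
9: 0x6c (blk 13, set 1) → L1-HIT  vc=[7]
10: 0x2b (blk 5, set 1) → MISS  vc=[7, 13]
11: 0x39 (blk 7, set 1) → VC-HIT  vc=[5, 13]
12: 0x3e (blk 7, set 1) → L1-HIT  vc=[5, 13]
13: 0x6c (blk 13, set 1) → VC-HIT  vc=[5, 7]
14: 0x2e (blk 5, set 1) → VC-HIT  vc=[13, 7]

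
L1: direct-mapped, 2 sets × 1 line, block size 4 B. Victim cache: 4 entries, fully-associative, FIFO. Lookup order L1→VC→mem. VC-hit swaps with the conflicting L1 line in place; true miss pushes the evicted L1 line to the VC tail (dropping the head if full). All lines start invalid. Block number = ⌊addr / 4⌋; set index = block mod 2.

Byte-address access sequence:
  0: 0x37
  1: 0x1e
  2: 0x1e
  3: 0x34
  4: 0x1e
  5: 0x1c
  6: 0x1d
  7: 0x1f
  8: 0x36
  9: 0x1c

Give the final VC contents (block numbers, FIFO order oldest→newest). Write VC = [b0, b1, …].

VC = [13]

  [0] addr=0x37 blk=13 s=1: MISS | VC []
  [1] addr=0x1e blk=7 s=1: MISS | VC [13]
  [2] addr=0x1e blk=7 s=1: L1-HIT | VC [13]
  [3] addr=0x34 blk=13 s=1: VC-HIT | VC [7]
  [4] addr=0x1e blk=7 s=1: VC-HIT | VC [13]
  [5] addr=0x1c blk=7 s=1: L1-HIT | VC [13]
  [6] addr=0x1d blk=7 s=1: L1-HIT | VC [13]
  [7] addr=0x1f blk=7 s=1: L1-HIT | VC [13]
  [8] addr=0x36 blk=13 s=1: VC-HIT | VC [7]
  [9] addr=0x1c blk=7 s=1: VC-HIT | VC [13]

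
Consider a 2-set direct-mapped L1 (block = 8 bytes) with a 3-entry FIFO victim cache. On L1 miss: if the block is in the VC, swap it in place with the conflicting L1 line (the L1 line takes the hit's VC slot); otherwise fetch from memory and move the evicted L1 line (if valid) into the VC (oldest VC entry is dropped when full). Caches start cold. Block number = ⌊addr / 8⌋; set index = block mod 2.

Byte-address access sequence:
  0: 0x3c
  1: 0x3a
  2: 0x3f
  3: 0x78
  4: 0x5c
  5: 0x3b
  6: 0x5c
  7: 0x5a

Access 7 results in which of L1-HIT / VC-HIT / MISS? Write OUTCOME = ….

OUTCOME = L1-HIT

#0 0x3c→b7/s1 MISS; vc=[]
#1 0x3a→b7/s1 L1-HIT; vc=[]
#2 0x3f→b7/s1 L1-HIT; vc=[]
#3 0x78→b15/s1 MISS; vc=[7]
#4 0x5c→b11/s1 MISS; vc=[7,15]
#5 0x3b→b7/s1 VC-HIT; vc=[11,15]
#6 0x5c→b11/s1 VC-HIT; vc=[7,15]
#7 0x5a→b11/s1 L1-HIT; vc=[7,15]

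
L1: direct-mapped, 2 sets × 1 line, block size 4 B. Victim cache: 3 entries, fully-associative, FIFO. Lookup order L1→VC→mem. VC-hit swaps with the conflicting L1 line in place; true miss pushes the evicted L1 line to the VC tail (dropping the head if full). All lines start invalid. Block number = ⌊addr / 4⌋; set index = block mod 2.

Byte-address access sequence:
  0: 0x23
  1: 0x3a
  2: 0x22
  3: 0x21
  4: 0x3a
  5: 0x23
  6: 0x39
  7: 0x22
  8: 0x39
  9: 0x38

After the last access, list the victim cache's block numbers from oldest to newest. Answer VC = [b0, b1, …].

  [0] addr=0x23 blk=8 s=0: MISS | VC []
  [1] addr=0x3a blk=14 s=0: MISS | VC [8]
  [2] addr=0x22 blk=8 s=0: VC-HIT | VC [14]
  [3] addr=0x21 blk=8 s=0: L1-HIT | VC [14]
  [4] addr=0x3a blk=14 s=0: VC-HIT | VC [8]
  [5] addr=0x23 blk=8 s=0: VC-HIT | VC [14]
  [6] addr=0x39 blk=14 s=0: VC-HIT | VC [8]
  [7] addr=0x22 blk=8 s=0: VC-HIT | VC [14]
  [8] addr=0x39 blk=14 s=0: VC-HIT | VC [8]
  [9] addr=0x38 blk=14 s=0: L1-HIT | VC [8]

VC = [8]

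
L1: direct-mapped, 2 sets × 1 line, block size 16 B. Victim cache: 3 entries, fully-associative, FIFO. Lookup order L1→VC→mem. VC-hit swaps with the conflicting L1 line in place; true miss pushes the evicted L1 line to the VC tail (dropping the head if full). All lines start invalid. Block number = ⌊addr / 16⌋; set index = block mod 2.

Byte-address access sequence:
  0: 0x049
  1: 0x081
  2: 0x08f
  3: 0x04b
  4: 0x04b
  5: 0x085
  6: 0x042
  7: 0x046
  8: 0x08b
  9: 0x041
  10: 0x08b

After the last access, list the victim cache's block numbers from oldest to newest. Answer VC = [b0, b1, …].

VC = [4]

#0 0x49→b4/s0 MISS; vc=[]
#1 0x81→b8/s0 MISS; vc=[4]
#2 0x8f→b8/s0 L1-HIT; vc=[4]
#3 0x4b→b4/s0 VC-HIT; vc=[8]
#4 0x4b→b4/s0 L1-HIT; vc=[8]
#5 0x85→b8/s0 VC-HIT; vc=[4]
#6 0x42→b4/s0 VC-HIT; vc=[8]
#7 0x46→b4/s0 L1-HIT; vc=[8]
#8 0x8b→b8/s0 VC-HIT; vc=[4]
#9 0x41→b4/s0 VC-HIT; vc=[8]
#10 0x8b→b8/s0 VC-HIT; vc=[4]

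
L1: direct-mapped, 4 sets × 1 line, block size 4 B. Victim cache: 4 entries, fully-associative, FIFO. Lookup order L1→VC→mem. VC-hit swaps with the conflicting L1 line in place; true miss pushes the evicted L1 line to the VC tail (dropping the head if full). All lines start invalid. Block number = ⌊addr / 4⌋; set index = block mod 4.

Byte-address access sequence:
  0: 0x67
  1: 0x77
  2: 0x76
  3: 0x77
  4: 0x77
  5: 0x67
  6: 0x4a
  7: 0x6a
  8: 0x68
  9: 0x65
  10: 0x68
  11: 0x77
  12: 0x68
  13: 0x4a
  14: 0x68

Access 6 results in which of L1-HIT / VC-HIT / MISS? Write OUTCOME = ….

#0 0x67→b25/s1 MISS; vc=[]
#1 0x77→b29/s1 MISS; vc=[25]
#2 0x76→b29/s1 L1-HIT; vc=[25]
#3 0x77→b29/s1 L1-HIT; vc=[25]
#4 0x77→b29/s1 L1-HIT; vc=[25]
#5 0x67→b25/s1 VC-HIT; vc=[29]
#6 0x4a→b18/s2 MISS; vc=[29]
#7 0x6a→b26/s2 MISS; vc=[29,18]
#8 0x68→b26/s2 L1-HIT; vc=[29,18]
#9 0x65→b25/s1 L1-HIT; vc=[29,18]
#10 0x68→b26/s2 L1-HIT; vc=[29,18]
#11 0x77→b29/s1 VC-HIT; vc=[25,18]
#12 0x68→b26/s2 L1-HIT; vc=[25,18]
#13 0x4a→b18/s2 VC-HIT; vc=[25,26]
#14 0x68→b26/s2 VC-HIT; vc=[25,18]

OUTCOME = MISS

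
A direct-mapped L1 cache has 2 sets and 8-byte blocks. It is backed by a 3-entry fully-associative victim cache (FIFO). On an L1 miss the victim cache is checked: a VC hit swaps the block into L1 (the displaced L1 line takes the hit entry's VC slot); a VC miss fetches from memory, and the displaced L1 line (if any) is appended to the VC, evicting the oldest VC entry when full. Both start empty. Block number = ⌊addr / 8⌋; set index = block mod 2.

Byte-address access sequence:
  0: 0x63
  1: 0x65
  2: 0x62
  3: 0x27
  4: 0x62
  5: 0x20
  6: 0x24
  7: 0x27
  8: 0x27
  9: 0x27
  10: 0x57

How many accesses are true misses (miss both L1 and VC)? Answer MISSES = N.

  [0] addr=0x63 blk=12 s=0: MISS | VC []
  [1] addr=0x65 blk=12 s=0: L1-HIT | VC []
  [2] addr=0x62 blk=12 s=0: L1-HIT | VC []
  [3] addr=0x27 blk=4 s=0: MISS | VC [12]
  [4] addr=0x62 blk=12 s=0: VC-HIT | VC [4]
  [5] addr=0x20 blk=4 s=0: VC-HIT | VC [12]
  [6] addr=0x24 blk=4 s=0: L1-HIT | VC [12]
  [7] addr=0x27 blk=4 s=0: L1-HIT | VC [12]
  [8] addr=0x27 blk=4 s=0: L1-HIT | VC [12]
  [9] addr=0x27 blk=4 s=0: L1-HIT | VC [12]
  [10] addr=0x57 blk=10 s=0: MISS | VC [12, 4]

MISSES = 3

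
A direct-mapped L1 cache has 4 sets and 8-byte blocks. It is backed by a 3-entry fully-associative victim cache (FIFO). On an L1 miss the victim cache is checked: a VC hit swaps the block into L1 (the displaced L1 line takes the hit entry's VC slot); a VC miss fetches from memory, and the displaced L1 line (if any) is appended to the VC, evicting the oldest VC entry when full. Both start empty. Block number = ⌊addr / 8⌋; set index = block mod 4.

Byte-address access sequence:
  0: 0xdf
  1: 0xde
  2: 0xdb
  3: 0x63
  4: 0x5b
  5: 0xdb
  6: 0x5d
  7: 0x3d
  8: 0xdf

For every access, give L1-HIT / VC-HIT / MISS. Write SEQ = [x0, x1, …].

SEQ = [MISS, L1-HIT, L1-HIT, MISS, MISS, VC-HIT, VC-HIT, MISS, VC-HIT]

#0 0xdf→b27/s3 MISS; vc=[]
#1 0xde→b27/s3 L1-HIT; vc=[]
#2 0xdb→b27/s3 L1-HIT; vc=[]
#3 0x63→b12/s0 MISS; vc=[]
#4 0x5b→b11/s3 MISS; vc=[27]
#5 0xdb→b27/s3 VC-HIT; vc=[11]
#6 0x5d→b11/s3 VC-HIT; vc=[27]
#7 0x3d→b7/s3 MISS; vc=[27,11]
#8 0xdf→b27/s3 VC-HIT; vc=[7,11]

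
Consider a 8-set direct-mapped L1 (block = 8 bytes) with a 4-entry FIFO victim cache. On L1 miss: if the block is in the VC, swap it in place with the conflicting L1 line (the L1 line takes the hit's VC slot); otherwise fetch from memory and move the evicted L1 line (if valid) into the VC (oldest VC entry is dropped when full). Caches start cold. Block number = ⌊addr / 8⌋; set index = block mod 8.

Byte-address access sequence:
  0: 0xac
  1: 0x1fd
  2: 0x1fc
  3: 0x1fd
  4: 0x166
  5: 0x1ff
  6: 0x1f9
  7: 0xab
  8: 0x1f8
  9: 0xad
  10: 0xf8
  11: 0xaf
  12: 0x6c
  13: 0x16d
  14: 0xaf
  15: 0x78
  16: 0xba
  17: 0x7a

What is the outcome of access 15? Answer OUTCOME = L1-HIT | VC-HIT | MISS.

0: 0xac (blk 21, set 5) → MISS  vc=[]
1: 0x1fd (blk 63, set 7) → MISS  vc=[]
2: 0x1fc (blk 63, set 7) → L1-HIT  vc=[]
3: 0x1fd (blk 63, set 7) → L1-HIT  vc=[]
4: 0x166 (blk 44, set 4) → MISS  vc=[]
5: 0x1ff (blk 63, set 7) → L1-HIT  vc=[]
6: 0x1f9 (blk 63, set 7) → L1-HIT  vc=[]
7: 0xab (blk 21, set 5) → L1-HIT  vc=[]
8: 0x1f8 (blk 63, set 7) → L1-HIT  vc=[]
9: 0xad (blk 21, set 5) → L1-HIT  vc=[]
10: 0xf8 (blk 31, set 7) → MISS  vc=[63]
11: 0xaf (blk 21, set 5) → L1-HIT  vc=[63]
12: 0x6c (blk 13, set 5) → MISS  vc=[63, 21]
13: 0x16d (blk 45, set 5) → MISS  vc=[63, 21, 13]
14: 0xaf (blk 21, set 5) → VC-HIT  vc=[63, 45, 13]
15: 0x78 (blk 15, set 7) → MISS  vc=[63, 45, 13, 31]
16: 0xba (blk 23, set 7) → MISS  vc=[45, 13, 31, 15]
17: 0x7a (blk 15, set 7) → VC-HIT  vc=[45, 13, 31, 23]

OUTCOME = MISS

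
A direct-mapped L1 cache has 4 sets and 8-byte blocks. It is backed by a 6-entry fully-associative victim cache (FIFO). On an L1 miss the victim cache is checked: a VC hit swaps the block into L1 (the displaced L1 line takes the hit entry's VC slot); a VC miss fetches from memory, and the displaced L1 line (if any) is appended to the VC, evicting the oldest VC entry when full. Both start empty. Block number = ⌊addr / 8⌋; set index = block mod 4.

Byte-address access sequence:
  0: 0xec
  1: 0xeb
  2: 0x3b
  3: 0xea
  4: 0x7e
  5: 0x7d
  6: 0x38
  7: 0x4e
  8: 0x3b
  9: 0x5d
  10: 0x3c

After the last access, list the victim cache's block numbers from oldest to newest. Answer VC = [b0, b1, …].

#0 0xec→b29/s1 MISS; vc=[]
#1 0xeb→b29/s1 L1-HIT; vc=[]
#2 0x3b→b7/s3 MISS; vc=[]
#3 0xea→b29/s1 L1-HIT; vc=[]
#4 0x7e→b15/s3 MISS; vc=[7]
#5 0x7d→b15/s3 L1-HIT; vc=[7]
#6 0x38→b7/s3 VC-HIT; vc=[15]
#7 0x4e→b9/s1 MISS; vc=[15,29]
#8 0x3b→b7/s3 L1-HIT; vc=[15,29]
#9 0x5d→b11/s3 MISS; vc=[15,29,7]
#10 0x3c→b7/s3 VC-HIT; vc=[15,29,11]

VC = [15, 29, 11]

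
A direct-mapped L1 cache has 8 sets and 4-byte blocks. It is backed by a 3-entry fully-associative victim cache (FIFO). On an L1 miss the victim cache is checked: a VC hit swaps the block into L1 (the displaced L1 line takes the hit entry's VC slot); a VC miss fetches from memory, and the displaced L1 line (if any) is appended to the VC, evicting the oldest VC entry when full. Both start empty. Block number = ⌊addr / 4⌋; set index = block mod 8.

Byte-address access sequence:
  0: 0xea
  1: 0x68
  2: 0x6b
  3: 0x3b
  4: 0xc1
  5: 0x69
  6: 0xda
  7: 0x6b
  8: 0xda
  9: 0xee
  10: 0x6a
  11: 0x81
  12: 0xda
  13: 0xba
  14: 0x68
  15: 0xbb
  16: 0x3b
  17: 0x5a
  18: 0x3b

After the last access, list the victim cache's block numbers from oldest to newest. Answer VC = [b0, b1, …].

0: 0xea (blk 58, set 2) → MISS  vc=[]
1: 0x68 (blk 26, set 2) → MISS  vc=[58]
2: 0x6b (blk 26, set 2) → L1-HIT  vc=[58]
3: 0x3b (blk 14, set 6) → MISS  vc=[58]
4: 0xc1 (blk 48, set 0) → MISS  vc=[58]
5: 0x69 (blk 26, set 2) → L1-HIT  vc=[58]
6: 0xda (blk 54, set 6) → MISS  vc=[58, 14]
7: 0x6b (blk 26, set 2) → L1-HIT  vc=[58, 14]
8: 0xda (blk 54, set 6) → L1-HIT  vc=[58, 14]
9: 0xee (blk 59, set 3) → MISS  vc=[58, 14]
10: 0x6a (blk 26, set 2) → L1-HIT  vc=[58, 14]
11: 0x81 (blk 32, set 0) → MISS  vc=[58, 14, 48]
12: 0xda (blk 54, set 6) → L1-HIT  vc=[58, 14, 48]
13: 0xba (blk 46, set 6) → MISS  vc=[14, 48, 54]
14: 0x68 (blk 26, set 2) → L1-HIT  vc=[14, 48, 54]
15: 0xbb (blk 46, set 6) → L1-HIT  vc=[14, 48, 54]
16: 0x3b (blk 14, set 6) → VC-HIT  vc=[46, 48, 54]
17: 0x5a (blk 22, set 6) → MISS  vc=[48, 54, 14]
18: 0x3b (blk 14, set 6) → VC-HIT  vc=[48, 54, 22]

VC = [48, 54, 22]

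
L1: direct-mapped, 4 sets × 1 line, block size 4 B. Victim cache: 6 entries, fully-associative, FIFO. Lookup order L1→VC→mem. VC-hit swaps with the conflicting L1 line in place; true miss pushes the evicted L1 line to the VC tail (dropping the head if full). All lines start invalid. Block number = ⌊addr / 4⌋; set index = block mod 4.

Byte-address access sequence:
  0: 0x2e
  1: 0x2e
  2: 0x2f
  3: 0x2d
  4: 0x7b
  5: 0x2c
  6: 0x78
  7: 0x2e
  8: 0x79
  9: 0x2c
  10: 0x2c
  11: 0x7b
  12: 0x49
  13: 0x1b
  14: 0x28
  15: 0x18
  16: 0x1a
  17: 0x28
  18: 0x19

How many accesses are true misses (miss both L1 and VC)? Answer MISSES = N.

MISSES = 5

#0 0x2e→b11/s3 MISS; vc=[]
#1 0x2e→b11/s3 L1-HIT; vc=[]
#2 0x2f→b11/s3 L1-HIT; vc=[]
#3 0x2d→b11/s3 L1-HIT; vc=[]
#4 0x7b→b30/s2 MISS; vc=[]
#5 0x2c→b11/s3 L1-HIT; vc=[]
#6 0x78→b30/s2 L1-HIT; vc=[]
#7 0x2e→b11/s3 L1-HIT; vc=[]
#8 0x79→b30/s2 L1-HIT; vc=[]
#9 0x2c→b11/s3 L1-HIT; vc=[]
#10 0x2c→b11/s3 L1-HIT; vc=[]
#11 0x7b→b30/s2 L1-HIT; vc=[]
#12 0x49→b18/s2 MISS; vc=[30]
#13 0x1b→b6/s2 MISS; vc=[30,18]
#14 0x28→b10/s2 MISS; vc=[30,18,6]
#15 0x18→b6/s2 VC-HIT; vc=[30,18,10]
#16 0x1a→b6/s2 L1-HIT; vc=[30,18,10]
#17 0x28→b10/s2 VC-HIT; vc=[30,18,6]
#18 0x19→b6/s2 VC-HIT; vc=[30,18,10]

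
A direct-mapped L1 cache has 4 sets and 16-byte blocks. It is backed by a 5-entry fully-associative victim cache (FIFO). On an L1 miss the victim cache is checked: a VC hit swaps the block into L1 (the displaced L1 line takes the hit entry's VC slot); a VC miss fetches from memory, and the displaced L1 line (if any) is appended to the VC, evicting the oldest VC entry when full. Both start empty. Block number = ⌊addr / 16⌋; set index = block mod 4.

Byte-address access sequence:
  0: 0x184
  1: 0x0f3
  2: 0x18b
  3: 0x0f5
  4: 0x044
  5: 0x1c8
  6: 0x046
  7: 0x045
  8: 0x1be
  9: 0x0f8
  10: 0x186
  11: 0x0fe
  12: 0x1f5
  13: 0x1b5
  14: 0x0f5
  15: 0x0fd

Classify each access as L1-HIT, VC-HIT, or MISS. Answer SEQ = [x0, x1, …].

SEQ = [MISS, MISS, L1-HIT, L1-HIT, MISS, MISS, VC-HIT, L1-HIT, MISS, VC-HIT, VC-HIT, L1-HIT, MISS, VC-HIT, VC-HIT, L1-HIT]

0: 0x184 (blk 24, set 0) → MISS  vc=[]
1: 0xf3 (blk 15, set 3) → MISS  vc=[]
2: 0x18b (blk 24, set 0) → L1-HIT  vc=[]
3: 0xf5 (blk 15, set 3) → L1-HIT  vc=[]
4: 0x44 (blk 4, set 0) → MISS  vc=[24]
5: 0x1c8 (blk 28, set 0) → MISS  vc=[24, 4]
6: 0x46 (blk 4, set 0) → VC-HIT  vc=[24, 28]
7: 0x45 (blk 4, set 0) → L1-HIT  vc=[24, 28]
8: 0x1be (blk 27, set 3) → MISS  vc=[24, 28, 15]
9: 0xf8 (blk 15, set 3) → VC-HIT  vc=[24, 28, 27]
10: 0x186 (blk 24, set 0) → VC-HIT  vc=[4, 28, 27]
11: 0xfe (blk 15, set 3) → L1-HIT  vc=[4, 28, 27]
12: 0x1f5 (blk 31, set 3) → MISS  vc=[4, 28, 27, 15]
13: 0x1b5 (blk 27, set 3) → VC-HIT  vc=[4, 28, 31, 15]
14: 0xf5 (blk 15, set 3) → VC-HIT  vc=[4, 28, 31, 27]
15: 0xfd (blk 15, set 3) → L1-HIT  vc=[4, 28, 31, 27]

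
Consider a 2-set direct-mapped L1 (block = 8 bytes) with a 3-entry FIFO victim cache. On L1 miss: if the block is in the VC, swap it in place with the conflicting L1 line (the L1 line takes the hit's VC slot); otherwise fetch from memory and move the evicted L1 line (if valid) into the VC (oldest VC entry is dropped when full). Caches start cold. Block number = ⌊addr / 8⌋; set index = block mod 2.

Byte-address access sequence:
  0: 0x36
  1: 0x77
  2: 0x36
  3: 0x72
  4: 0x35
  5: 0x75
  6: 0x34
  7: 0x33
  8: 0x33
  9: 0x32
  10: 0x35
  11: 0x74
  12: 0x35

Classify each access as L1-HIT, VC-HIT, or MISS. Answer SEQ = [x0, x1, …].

SEQ = [MISS, MISS, VC-HIT, VC-HIT, VC-HIT, VC-HIT, VC-HIT, L1-HIT, L1-HIT, L1-HIT, L1-HIT, VC-HIT, VC-HIT]

  [0] addr=0x36 blk=6 s=0: MISS | VC []
  [1] addr=0x77 blk=14 s=0: MISS | VC [6]
  [2] addr=0x36 blk=6 s=0: VC-HIT | VC [14]
  [3] addr=0x72 blk=14 s=0: VC-HIT | VC [6]
  [4] addr=0x35 blk=6 s=0: VC-HIT | VC [14]
  [5] addr=0x75 blk=14 s=0: VC-HIT | VC [6]
  [6] addr=0x34 blk=6 s=0: VC-HIT | VC [14]
  [7] addr=0x33 blk=6 s=0: L1-HIT | VC [14]
  [8] addr=0x33 blk=6 s=0: L1-HIT | VC [14]
  [9] addr=0x32 blk=6 s=0: L1-HIT | VC [14]
  [10] addr=0x35 blk=6 s=0: L1-HIT | VC [14]
  [11] addr=0x74 blk=14 s=0: VC-HIT | VC [6]
  [12] addr=0x35 blk=6 s=0: VC-HIT | VC [14]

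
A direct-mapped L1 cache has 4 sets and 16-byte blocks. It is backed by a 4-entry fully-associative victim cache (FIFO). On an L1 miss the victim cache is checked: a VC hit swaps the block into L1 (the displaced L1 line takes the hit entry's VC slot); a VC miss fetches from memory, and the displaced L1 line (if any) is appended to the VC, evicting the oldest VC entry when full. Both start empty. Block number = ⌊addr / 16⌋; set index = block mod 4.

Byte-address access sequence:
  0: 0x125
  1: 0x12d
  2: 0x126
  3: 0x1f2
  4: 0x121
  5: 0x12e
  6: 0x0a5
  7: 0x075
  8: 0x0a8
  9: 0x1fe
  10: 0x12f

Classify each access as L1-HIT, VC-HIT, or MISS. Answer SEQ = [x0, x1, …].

0: 0x125 (blk 18, set 2) → MISS  vc=[]
1: 0x12d (blk 18, set 2) → L1-HIT  vc=[]
2: 0x126 (blk 18, set 2) → L1-HIT  vc=[]
3: 0x1f2 (blk 31, set 3) → MISS  vc=[]
4: 0x121 (blk 18, set 2) → L1-HIT  vc=[]
5: 0x12e (blk 18, set 2) → L1-HIT  vc=[]
6: 0xa5 (blk 10, set 2) → MISS  vc=[18]
7: 0x75 (blk 7, set 3) → MISS  vc=[18, 31]
8: 0xa8 (blk 10, set 2) → L1-HIT  vc=[18, 31]
9: 0x1fe (blk 31, set 3) → VC-HIT  vc=[18, 7]
10: 0x12f (blk 18, set 2) → VC-HIT  vc=[10, 7]

SEQ = [MISS, L1-HIT, L1-HIT, MISS, L1-HIT, L1-HIT, MISS, MISS, L1-HIT, VC-HIT, VC-HIT]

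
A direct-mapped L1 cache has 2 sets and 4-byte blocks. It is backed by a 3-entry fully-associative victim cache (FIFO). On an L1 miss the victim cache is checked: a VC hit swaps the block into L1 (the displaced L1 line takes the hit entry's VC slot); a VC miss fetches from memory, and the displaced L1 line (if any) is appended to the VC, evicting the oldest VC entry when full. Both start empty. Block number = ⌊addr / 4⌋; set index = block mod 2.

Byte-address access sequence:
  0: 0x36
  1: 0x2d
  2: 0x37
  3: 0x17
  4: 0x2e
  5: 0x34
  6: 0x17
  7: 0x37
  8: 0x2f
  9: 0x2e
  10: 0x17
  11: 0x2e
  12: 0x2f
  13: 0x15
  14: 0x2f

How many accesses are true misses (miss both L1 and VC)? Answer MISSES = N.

  [0] addr=0x36 blk=13 s=1: MISS | VC []
  [1] addr=0x2d blk=11 s=1: MISS | VC [13]
  [2] addr=0x37 blk=13 s=1: VC-HIT | VC [11]
  [3] addr=0x17 blk=5 s=1: MISS | VC [11, 13]
  [4] addr=0x2e blk=11 s=1: VC-HIT | VC [5, 13]
  [5] addr=0x34 blk=13 s=1: VC-HIT | VC [5, 11]
  [6] addr=0x17 blk=5 s=1: VC-HIT | VC [13, 11]
  [7] addr=0x37 blk=13 s=1: VC-HIT | VC [5, 11]
  [8] addr=0x2f blk=11 s=1: VC-HIT | VC [5, 13]
  [9] addr=0x2e blk=11 s=1: L1-HIT | VC [5, 13]
  [10] addr=0x17 blk=5 s=1: VC-HIT | VC [11, 13]
  [11] addr=0x2e blk=11 s=1: VC-HIT | VC [5, 13]
  [12] addr=0x2f blk=11 s=1: L1-HIT | VC [5, 13]
  [13] addr=0x15 blk=5 s=1: VC-HIT | VC [11, 13]
  [14] addr=0x2f blk=11 s=1: VC-HIT | VC [5, 13]

MISSES = 3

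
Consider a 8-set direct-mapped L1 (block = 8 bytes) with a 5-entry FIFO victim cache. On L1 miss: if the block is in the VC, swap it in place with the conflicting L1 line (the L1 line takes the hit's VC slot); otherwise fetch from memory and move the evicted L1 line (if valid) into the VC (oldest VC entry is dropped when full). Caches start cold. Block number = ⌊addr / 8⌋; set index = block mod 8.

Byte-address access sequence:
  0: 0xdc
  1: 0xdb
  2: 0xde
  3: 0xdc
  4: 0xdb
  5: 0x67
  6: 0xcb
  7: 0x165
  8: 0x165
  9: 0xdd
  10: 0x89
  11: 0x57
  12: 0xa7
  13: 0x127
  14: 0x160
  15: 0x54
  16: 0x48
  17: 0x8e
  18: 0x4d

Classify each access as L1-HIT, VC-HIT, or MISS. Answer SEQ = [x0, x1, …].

#0 0xdc→b27/s3 MISS; vc=[]
#1 0xdb→b27/s3 L1-HIT; vc=[]
#2 0xde→b27/s3 L1-HIT; vc=[]
#3 0xdc→b27/s3 L1-HIT; vc=[]
#4 0xdb→b27/s3 L1-HIT; vc=[]
#5 0x67→b12/s4 MISS; vc=[]
#6 0xcb→b25/s1 MISS; vc=[]
#7 0x165→b44/s4 MISS; vc=[12]
#8 0x165→b44/s4 L1-HIT; vc=[12]
#9 0xdd→b27/s3 L1-HIT; vc=[12]
#10 0x89→b17/s1 MISS; vc=[12,25]
#11 0x57→b10/s2 MISS; vc=[12,25]
#12 0xa7→b20/s4 MISS; vc=[12,25,44]
#13 0x127→b36/s4 MISS; vc=[12,25,44,20]
#14 0x160→b44/s4 VC-HIT; vc=[12,25,36,20]
#15 0x54→b10/s2 L1-HIT; vc=[12,25,36,20]
#16 0x48→b9/s1 MISS; vc=[12,25,36,20,17]
#17 0x8e→b17/s1 VC-HIT; vc=[12,25,36,20,9]
#18 0x4d→b9/s1 VC-HIT; vc=[12,25,36,20,17]

SEQ = [MISS, L1-HIT, L1-HIT, L1-HIT, L1-HIT, MISS, MISS, MISS, L1-HIT, L1-HIT, MISS, MISS, MISS, MISS, VC-HIT, L1-HIT, MISS, VC-HIT, VC-HIT]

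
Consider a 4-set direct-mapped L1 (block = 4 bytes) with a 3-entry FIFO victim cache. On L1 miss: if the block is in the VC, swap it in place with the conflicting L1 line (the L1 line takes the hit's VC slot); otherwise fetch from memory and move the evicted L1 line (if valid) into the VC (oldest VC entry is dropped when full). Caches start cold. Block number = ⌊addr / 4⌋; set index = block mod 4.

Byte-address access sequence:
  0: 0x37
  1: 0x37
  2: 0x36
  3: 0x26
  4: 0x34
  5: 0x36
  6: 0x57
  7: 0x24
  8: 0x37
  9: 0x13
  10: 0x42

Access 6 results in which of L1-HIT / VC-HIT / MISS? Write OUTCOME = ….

OUTCOME = MISS

  [0] addr=0x37 blk=13 s=1: MISS | VC []
  [1] addr=0x37 blk=13 s=1: L1-HIT | VC []
  [2] addr=0x36 blk=13 s=1: L1-HIT | VC []
  [3] addr=0x26 blk=9 s=1: MISS | VC [13]
  [4] addr=0x34 blk=13 s=1: VC-HIT | VC [9]
  [5] addr=0x36 blk=13 s=1: L1-HIT | VC [9]
  [6] addr=0x57 blk=21 s=1: MISS | VC [9, 13]
  [7] addr=0x24 blk=9 s=1: VC-HIT | VC [21, 13]
  [8] addr=0x37 blk=13 s=1: VC-HIT | VC [21, 9]
  [9] addr=0x13 blk=4 s=0: MISS | VC [21, 9]
  [10] addr=0x42 blk=16 s=0: MISS | VC [21, 9, 4]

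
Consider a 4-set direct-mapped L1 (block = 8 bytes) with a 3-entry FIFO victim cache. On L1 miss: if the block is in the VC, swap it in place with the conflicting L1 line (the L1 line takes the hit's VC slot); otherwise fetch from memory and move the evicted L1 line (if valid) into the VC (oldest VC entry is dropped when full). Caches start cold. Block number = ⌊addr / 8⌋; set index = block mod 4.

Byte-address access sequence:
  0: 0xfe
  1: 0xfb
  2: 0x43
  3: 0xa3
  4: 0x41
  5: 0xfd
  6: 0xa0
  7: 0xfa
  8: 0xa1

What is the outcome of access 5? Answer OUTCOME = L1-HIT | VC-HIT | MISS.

#0 0xfe→b31/s3 MISS; vc=[]
#1 0xfb→b31/s3 L1-HIT; vc=[]
#2 0x43→b8/s0 MISS; vc=[]
#3 0xa3→b20/s0 MISS; vc=[8]
#4 0x41→b8/s0 VC-HIT; vc=[20]
#5 0xfd→b31/s3 L1-HIT; vc=[20]
#6 0xa0→b20/s0 VC-HIT; vc=[8]
#7 0xfa→b31/s3 L1-HIT; vc=[8]
#8 0xa1→b20/s0 L1-HIT; vc=[8]

OUTCOME = L1-HIT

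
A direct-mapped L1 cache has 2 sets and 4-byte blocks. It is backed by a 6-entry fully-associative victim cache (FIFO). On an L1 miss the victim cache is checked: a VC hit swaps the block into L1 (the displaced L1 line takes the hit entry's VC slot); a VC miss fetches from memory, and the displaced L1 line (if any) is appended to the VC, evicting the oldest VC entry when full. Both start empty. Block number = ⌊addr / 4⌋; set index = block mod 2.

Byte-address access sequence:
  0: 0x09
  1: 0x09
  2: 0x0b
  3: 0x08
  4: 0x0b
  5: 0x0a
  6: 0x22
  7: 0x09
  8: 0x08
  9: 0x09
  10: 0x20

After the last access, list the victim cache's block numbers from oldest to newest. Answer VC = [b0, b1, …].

VC = [2]

  [0] addr=0x9 blk=2 s=0: MISS | VC []
  [1] addr=0x9 blk=2 s=0: L1-HIT | VC []
  [2] addr=0xb blk=2 s=0: L1-HIT | VC []
  [3] addr=0x8 blk=2 s=0: L1-HIT | VC []
  [4] addr=0xb blk=2 s=0: L1-HIT | VC []
  [5] addr=0xa blk=2 s=0: L1-HIT | VC []
  [6] addr=0x22 blk=8 s=0: MISS | VC [2]
  [7] addr=0x9 blk=2 s=0: VC-HIT | VC [8]
  [8] addr=0x8 blk=2 s=0: L1-HIT | VC [8]
  [9] addr=0x9 blk=2 s=0: L1-HIT | VC [8]
  [10] addr=0x20 blk=8 s=0: VC-HIT | VC [2]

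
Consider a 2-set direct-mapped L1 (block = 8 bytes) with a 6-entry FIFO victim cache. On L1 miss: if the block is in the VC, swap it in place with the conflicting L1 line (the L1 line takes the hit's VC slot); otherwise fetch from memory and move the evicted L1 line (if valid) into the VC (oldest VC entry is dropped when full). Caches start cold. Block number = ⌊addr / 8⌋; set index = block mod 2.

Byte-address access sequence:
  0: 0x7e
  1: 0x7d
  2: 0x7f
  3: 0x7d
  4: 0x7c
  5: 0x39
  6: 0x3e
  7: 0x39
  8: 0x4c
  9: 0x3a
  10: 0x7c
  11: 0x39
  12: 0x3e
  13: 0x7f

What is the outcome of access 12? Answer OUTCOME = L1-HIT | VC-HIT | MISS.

#0 0x7e→b15/s1 MISS; vc=[]
#1 0x7d→b15/s1 L1-HIT; vc=[]
#2 0x7f→b15/s1 L1-HIT; vc=[]
#3 0x7d→b15/s1 L1-HIT; vc=[]
#4 0x7c→b15/s1 L1-HIT; vc=[]
#5 0x39→b7/s1 MISS; vc=[15]
#6 0x3e→b7/s1 L1-HIT; vc=[15]
#7 0x39→b7/s1 L1-HIT; vc=[15]
#8 0x4c→b9/s1 MISS; vc=[15,7]
#9 0x3a→b7/s1 VC-HIT; vc=[15,9]
#10 0x7c→b15/s1 VC-HIT; vc=[7,9]
#11 0x39→b7/s1 VC-HIT; vc=[15,9]
#12 0x3e→b7/s1 L1-HIT; vc=[15,9]
#13 0x7f→b15/s1 VC-HIT; vc=[7,9]

OUTCOME = L1-HIT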